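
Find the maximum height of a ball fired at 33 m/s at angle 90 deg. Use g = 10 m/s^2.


Given: v0 = 33 m/s, theta = 90 deg, g = 10 m/s^2
sin^2(90) = 1
Using H = v0^2 * sin^2(theta) / (2*g)
H = 33^2 * 1 / (2*10)
H = 1089 * 1 / 20
H = 1089 / 20
H = 1089/20 m

1089/20 m


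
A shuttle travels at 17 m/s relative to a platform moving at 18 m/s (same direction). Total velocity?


Given: object velocity = 17 m/s, platform velocity = 18 m/s (same direction)
Using classical velocity addition: v_total = v_object + v_platform
v_total = 17 + 18
v_total = 35 m/s

35 m/s


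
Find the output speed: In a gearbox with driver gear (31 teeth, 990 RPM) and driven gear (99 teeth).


Given: N1 = 31 teeth, w1 = 990 RPM, N2 = 99 teeth
Using N1*w1 = N2*w2
w2 = N1*w1 / N2
w2 = 31*990 / 99
w2 = 30690 / 99
w2 = 310 RPM

310 RPM


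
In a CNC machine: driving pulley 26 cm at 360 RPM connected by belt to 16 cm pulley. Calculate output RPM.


Given: D1 = 26 cm, w1 = 360 RPM, D2 = 16 cm
Using D1*w1 = D2*w2
w2 = D1*w1 / D2
w2 = 26*360 / 16
w2 = 9360 / 16
w2 = 585 RPM

585 RPM


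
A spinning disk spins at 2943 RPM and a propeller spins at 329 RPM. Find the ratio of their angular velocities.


Given: RPM_A = 2943, RPM_B = 329
omega = 2*pi*RPM/60, so omega_A/omega_B = RPM_A / RPM_B
omega_A/omega_B = 2943 / 329
omega_A/omega_B = 2943/329

2943/329


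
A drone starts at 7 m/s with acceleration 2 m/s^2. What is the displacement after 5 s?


Given: v0 = 7 m/s, a = 2 m/s^2, t = 5 s
Using s = v0*t + (1/2)*a*t^2
s = 7*5 + (1/2)*2*5^2
s = 35 + (1/2)*50
s = 35 + 25
s = 60

60 m


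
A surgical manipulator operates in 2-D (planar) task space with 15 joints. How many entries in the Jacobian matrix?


Given: task space dimension = 2, joints = 15
Jacobian is a 2 x 15 matrix
Total entries = rows * columns
Total = 2 * 15
Total = 30

30


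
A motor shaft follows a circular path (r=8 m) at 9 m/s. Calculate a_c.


Given: v = 9 m/s, r = 8 m
Using a_c = v^2 / r
a_c = 9^2 / 8
a_c = 81 / 8
a_c = 81/8 m/s^2

81/8 m/s^2


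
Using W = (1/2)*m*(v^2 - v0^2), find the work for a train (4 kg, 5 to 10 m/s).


Given: m = 4 kg, v0 = 5 m/s, v = 10 m/s
Using W = (1/2)*m*(v^2 - v0^2)
v^2 = 10^2 = 100
v0^2 = 5^2 = 25
v^2 - v0^2 = 100 - 25 = 75
W = (1/2)*4*75 = 150 J

150 J


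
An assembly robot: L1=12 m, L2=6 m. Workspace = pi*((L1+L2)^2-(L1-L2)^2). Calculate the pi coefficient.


Given: L1 = 12, L2 = 6
(L1+L2)^2 = (18)^2 = 324
(L1-L2)^2 = (6)^2 = 36
Difference = 324 - 36 = 288
This equals 4*L1*L2 = 4*12*6 = 288
Workspace area = 288*pi

288


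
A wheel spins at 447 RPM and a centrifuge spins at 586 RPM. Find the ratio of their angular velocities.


Given: RPM_A = 447, RPM_B = 586
omega = 2*pi*RPM/60, so omega_A/omega_B = RPM_A / RPM_B
omega_A/omega_B = 447 / 586
omega_A/omega_B = 447/586

447/586


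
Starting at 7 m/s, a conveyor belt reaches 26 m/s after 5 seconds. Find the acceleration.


Given: initial velocity v0 = 7 m/s, final velocity v = 26 m/s, time t = 5 s
Using a = (v - v0) / t
a = (26 - 7) / 5
a = 19 / 5
a = 19/5 m/s^2

19/5 m/s^2


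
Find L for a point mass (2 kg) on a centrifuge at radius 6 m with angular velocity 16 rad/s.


Given: m = 2 kg, r = 6 m, omega = 16 rad/s
For a point mass: I = m*r^2
I = 2*6^2 = 2*36 = 72
L = I*omega = 72*16
L = 1152 kg*m^2/s

1152 kg*m^2/s


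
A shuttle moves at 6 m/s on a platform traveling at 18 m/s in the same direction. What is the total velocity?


Given: object velocity = 6 m/s, platform velocity = 18 m/s (same direction)
Using classical velocity addition: v_total = v_object + v_platform
v_total = 6 + 18
v_total = 24 m/s

24 m/s


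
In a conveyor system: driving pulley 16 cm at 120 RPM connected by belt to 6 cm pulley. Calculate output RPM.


Given: D1 = 16 cm, w1 = 120 RPM, D2 = 6 cm
Using D1*w1 = D2*w2
w2 = D1*w1 / D2
w2 = 16*120 / 6
w2 = 1920 / 6
w2 = 320 RPM

320 RPM


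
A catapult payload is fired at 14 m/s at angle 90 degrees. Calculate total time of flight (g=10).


Given: v0 = 14 m/s, theta = 90 deg, g = 10 m/s^2
sin(90) = 1
Using T = 2*v0*sin(theta) / g
T = 2*14*1 / 10
T = 28 / 10
T = 14/5 s

14/5 s


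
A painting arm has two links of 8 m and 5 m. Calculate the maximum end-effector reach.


Given: L1 = 8 m, L2 = 5 m
For a 2-link planar arm, max reach = L1 + L2 (fully extended)
Max reach = 8 + 5
Max reach = 13 m

13 m


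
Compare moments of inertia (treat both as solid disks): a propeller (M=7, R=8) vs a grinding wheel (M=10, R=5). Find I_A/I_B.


Given: M1=7 kg, R1=8 m, M2=10 kg, R2=5 m
For a disk: I = (1/2)*M*R^2, so I_A/I_B = (M1*R1^2)/(M2*R2^2)
M1*R1^2 = 7*64 = 448
M2*R2^2 = 10*25 = 250
I_A/I_B = 448/250 = 224/125

224/125


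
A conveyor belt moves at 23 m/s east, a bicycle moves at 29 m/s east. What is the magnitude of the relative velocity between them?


Given: v_A = 23 m/s east, v_B = 29 m/s east
Both move in the same direction; relative speed = |v_A - v_B|
|23 - 29| = |-6|
= 6 m/s

6 m/s


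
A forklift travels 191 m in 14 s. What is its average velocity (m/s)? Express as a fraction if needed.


Given: distance d = 191 m, time t = 14 s
Using v = d / t
v = 191 / 14
v = 191/14 m/s

191/14 m/s


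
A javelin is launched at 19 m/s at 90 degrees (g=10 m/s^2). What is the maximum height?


Given: v0 = 19 m/s, theta = 90 deg, g = 10 m/s^2
sin^2(90) = 1
Using H = v0^2 * sin^2(theta) / (2*g)
H = 19^2 * 1 / (2*10)
H = 361 * 1 / 20
H = 361 / 20
H = 361/20 m

361/20 m


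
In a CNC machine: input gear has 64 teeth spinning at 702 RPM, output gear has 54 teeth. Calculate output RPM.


Given: N1 = 64 teeth, w1 = 702 RPM, N2 = 54 teeth
Using N1*w1 = N2*w2
w2 = N1*w1 / N2
w2 = 64*702 / 54
w2 = 44928 / 54
w2 = 832 RPM

832 RPM


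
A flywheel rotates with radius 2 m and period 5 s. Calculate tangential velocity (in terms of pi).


Given: radius r = 2 m, period T = 5 s
Using v = 2*pi*r / T
v = 2*pi*2 / 5
v = 4*pi / 5
v = 4/5*pi m/s

4/5*pi m/s


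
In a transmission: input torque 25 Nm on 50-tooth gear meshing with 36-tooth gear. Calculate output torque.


Given: N1 = 50, N2 = 36, T1 = 25 Nm
Using T2/T1 = N2/N1
T2 = T1 * N2 / N1
T2 = 25 * 36 / 50
T2 = 900 / 50
T2 = 18 Nm

18 Nm


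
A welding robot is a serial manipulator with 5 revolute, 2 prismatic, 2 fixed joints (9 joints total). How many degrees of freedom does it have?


Given: serial robot with 5 revolute, 2 prismatic, 2 fixed joints
DOF contribution per joint type: revolute=1, prismatic=1, spherical=3, fixed=0
DOF = 5*1 + 2*1 + 2*0
DOF = 7

7


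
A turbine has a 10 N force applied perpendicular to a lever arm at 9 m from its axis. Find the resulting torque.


Given: F = 10 N, r = 9 m, angle = 90 deg (perpendicular)
Using tau = F * r * sin(90)
sin(90) = 1
tau = 10 * 9 * 1
tau = 90 Nm

90 Nm


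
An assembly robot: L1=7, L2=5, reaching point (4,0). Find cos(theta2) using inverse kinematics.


Given: L1 = 7, L2 = 5, target (x, y) = (4, 0)
Using cos(theta2) = (x^2 + y^2 - L1^2 - L2^2) / (2*L1*L2)
x^2 + y^2 = 4^2 + 0 = 16
L1^2 + L2^2 = 49 + 25 = 74
Numerator = 16 - 74 = -58
Denominator = 2*7*5 = 70
cos(theta2) = -58/70 = -29/35

-29/35


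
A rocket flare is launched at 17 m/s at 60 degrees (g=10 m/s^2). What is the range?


Given: v0 = 17 m/s, theta = 60 deg, g = 10 m/s^2
sin(2*60) = sin(120) = sqrt(3)/2
Using R = v0^2 * sin(2*theta) / g
R = 17^2 * (sqrt(3)/2) / 10
R = 289 * sqrt(3) / 20
R = 289/20*sqrt(3) m

289/20*sqrt(3) m


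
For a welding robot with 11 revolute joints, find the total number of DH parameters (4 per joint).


Given: 11 joints, 4 DH parameters per joint (d, theta, a, alpha)
Total DH parameters = number_of_joints * 4
Total = 11 * 4
Total = 44

44


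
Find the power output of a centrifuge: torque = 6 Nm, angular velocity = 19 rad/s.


Given: tau = 6 Nm, omega = 19 rad/s
Using P = tau * omega
P = 6 * 19
P = 114 W

114 W


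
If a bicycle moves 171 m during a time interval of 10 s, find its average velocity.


Given: distance d = 171 m, time t = 10 s
Using v = d / t
v = 171 / 10
v = 171/10 m/s

171/10 m/s


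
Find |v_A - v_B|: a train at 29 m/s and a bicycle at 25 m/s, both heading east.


Given: v_A = 29 m/s east, v_B = 25 m/s east
Both move in the same direction; relative speed = |v_A - v_B|
|29 - 25| = |4|
= 4 m/s

4 m/s


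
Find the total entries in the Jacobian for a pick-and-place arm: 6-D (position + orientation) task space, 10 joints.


Given: task space dimension = 6, joints = 10
Jacobian is a 6 x 10 matrix
Total entries = rows * columns
Total = 6 * 10
Total = 60

60


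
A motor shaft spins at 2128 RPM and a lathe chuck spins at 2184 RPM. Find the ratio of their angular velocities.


Given: RPM_A = 2128, RPM_B = 2184
omega = 2*pi*RPM/60, so omega_A/omega_B = RPM_A / RPM_B
omega_A/omega_B = 2128 / 2184
omega_A/omega_B = 38/39

38/39


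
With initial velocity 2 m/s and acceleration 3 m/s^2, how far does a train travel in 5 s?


Given: v0 = 2 m/s, a = 3 m/s^2, t = 5 s
Using s = v0*t + (1/2)*a*t^2
s = 2*5 + (1/2)*3*5^2
s = 10 + (1/2)*75
s = 10 + 75/2
s = 95/2

95/2 m


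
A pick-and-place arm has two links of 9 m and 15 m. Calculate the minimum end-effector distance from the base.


Given: L1 = 9 m, L2 = 15 m
For a 2-link planar arm, min reach = |L1 - L2| (second link folded back)
Min reach = |9 - 15|
Min reach = 6 m

6 m


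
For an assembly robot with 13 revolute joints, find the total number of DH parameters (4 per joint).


Given: 13 joints, 4 DH parameters per joint (d, theta, a, alpha)
Total DH parameters = number_of_joints * 4
Total = 13 * 4
Total = 52

52


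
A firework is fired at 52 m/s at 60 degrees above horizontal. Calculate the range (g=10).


Given: v0 = 52 m/s, theta = 60 deg, g = 10 m/s^2
sin(2*60) = sin(120) = sqrt(3)/2
Using R = v0^2 * sin(2*theta) / g
R = 52^2 * (sqrt(3)/2) / 10
R = 2704 * sqrt(3) / 20
R = 676/5*sqrt(3) m

676/5*sqrt(3) m


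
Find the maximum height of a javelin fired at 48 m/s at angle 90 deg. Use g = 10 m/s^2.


Given: v0 = 48 m/s, theta = 90 deg, g = 10 m/s^2
sin^2(90) = 1
Using H = v0^2 * sin^2(theta) / (2*g)
H = 48^2 * 1 / (2*10)
H = 2304 * 1 / 20
H = 2304 / 20
H = 576/5 m

576/5 m


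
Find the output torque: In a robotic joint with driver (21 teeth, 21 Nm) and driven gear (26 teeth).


Given: N1 = 21, N2 = 26, T1 = 21 Nm
Using T2/T1 = N2/N1
T2 = T1 * N2 / N1
T2 = 21 * 26 / 21
T2 = 546 / 21
T2 = 26 Nm

26 Nm


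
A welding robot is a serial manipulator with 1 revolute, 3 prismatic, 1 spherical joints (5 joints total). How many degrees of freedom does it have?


Given: serial robot with 1 revolute, 3 prismatic, 1 spherical joints
DOF contribution per joint type: revolute=1, prismatic=1, spherical=3, fixed=0
DOF = 1*1 + 3*1 + 1*3
DOF = 7

7


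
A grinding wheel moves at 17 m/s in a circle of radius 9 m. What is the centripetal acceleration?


Given: v = 17 m/s, r = 9 m
Using a_c = v^2 / r
a_c = 17^2 / 9
a_c = 289 / 9
a_c = 289/9 m/s^2

289/9 m/s^2


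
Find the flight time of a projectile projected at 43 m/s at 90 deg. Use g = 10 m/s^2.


Given: v0 = 43 m/s, theta = 90 deg, g = 10 m/s^2
sin(90) = 1
Using T = 2*v0*sin(theta) / g
T = 2*43*1 / 10
T = 86 / 10
T = 43/5 s

43/5 s


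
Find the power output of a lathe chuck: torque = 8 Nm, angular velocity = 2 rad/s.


Given: tau = 8 Nm, omega = 2 rad/s
Using P = tau * omega
P = 8 * 2
P = 16 W

16 W


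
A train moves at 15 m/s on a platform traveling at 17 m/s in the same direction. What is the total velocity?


Given: object velocity = 15 m/s, platform velocity = 17 m/s (same direction)
Using classical velocity addition: v_total = v_object + v_platform
v_total = 15 + 17
v_total = 32 m/s

32 m/s


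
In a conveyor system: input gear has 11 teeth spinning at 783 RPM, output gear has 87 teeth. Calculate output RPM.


Given: N1 = 11 teeth, w1 = 783 RPM, N2 = 87 teeth
Using N1*w1 = N2*w2
w2 = N1*w1 / N2
w2 = 11*783 / 87
w2 = 8613 / 87
w2 = 99 RPM

99 RPM


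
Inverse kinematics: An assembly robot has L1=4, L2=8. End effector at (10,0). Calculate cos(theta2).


Given: L1 = 4, L2 = 8, target (x, y) = (10, 0)
Using cos(theta2) = (x^2 + y^2 - L1^2 - L2^2) / (2*L1*L2)
x^2 + y^2 = 10^2 + 0 = 100
L1^2 + L2^2 = 16 + 64 = 80
Numerator = 100 - 80 = 20
Denominator = 2*4*8 = 64
cos(theta2) = 20/64 = 5/16

5/16


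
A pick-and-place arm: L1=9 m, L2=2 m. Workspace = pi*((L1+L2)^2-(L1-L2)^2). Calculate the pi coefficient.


Given: L1 = 9, L2 = 2
(L1+L2)^2 = (11)^2 = 121
(L1-L2)^2 = (7)^2 = 49
Difference = 121 - 49 = 72
This equals 4*L1*L2 = 4*9*2 = 72
Workspace area = 72*pi

72


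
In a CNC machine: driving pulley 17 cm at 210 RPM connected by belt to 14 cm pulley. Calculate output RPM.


Given: D1 = 17 cm, w1 = 210 RPM, D2 = 14 cm
Using D1*w1 = D2*w2
w2 = D1*w1 / D2
w2 = 17*210 / 14
w2 = 3570 / 14
w2 = 255 RPM

255 RPM


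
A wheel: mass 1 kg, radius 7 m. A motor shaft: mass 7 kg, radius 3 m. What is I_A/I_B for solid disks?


Given: M1=1 kg, R1=7 m, M2=7 kg, R2=3 m
For a disk: I = (1/2)*M*R^2, so I_A/I_B = (M1*R1^2)/(M2*R2^2)
M1*R1^2 = 1*49 = 49
M2*R2^2 = 7*9 = 63
I_A/I_B = 49/63 = 7/9

7/9


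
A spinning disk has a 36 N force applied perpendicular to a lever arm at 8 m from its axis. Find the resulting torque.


Given: F = 36 N, r = 8 m, angle = 90 deg (perpendicular)
Using tau = F * r * sin(90)
sin(90) = 1
tau = 36 * 8 * 1
tau = 288 Nm

288 Nm


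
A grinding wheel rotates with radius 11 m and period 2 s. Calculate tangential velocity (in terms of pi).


Given: radius r = 11 m, period T = 2 s
Using v = 2*pi*r / T
v = 2*pi*11 / 2
v = 22*pi / 2
v = 11*pi m/s

11*pi m/s


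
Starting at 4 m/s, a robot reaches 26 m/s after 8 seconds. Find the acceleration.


Given: initial velocity v0 = 4 m/s, final velocity v = 26 m/s, time t = 8 s
Using a = (v - v0) / t
a = (26 - 4) / 8
a = 22 / 8
a = 11/4 m/s^2

11/4 m/s^2


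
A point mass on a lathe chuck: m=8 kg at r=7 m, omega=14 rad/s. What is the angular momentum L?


Given: m = 8 kg, r = 7 m, omega = 14 rad/s
For a point mass: I = m*r^2
I = 8*7^2 = 8*49 = 392
L = I*omega = 392*14
L = 5488 kg*m^2/s

5488 kg*m^2/s


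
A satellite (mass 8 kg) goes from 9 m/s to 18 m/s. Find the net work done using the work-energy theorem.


Given: m = 8 kg, v0 = 9 m/s, v = 18 m/s
Using W = (1/2)*m*(v^2 - v0^2)
v^2 = 18^2 = 324
v0^2 = 9^2 = 81
v^2 - v0^2 = 324 - 81 = 243
W = (1/2)*8*243 = 972 J

972 J


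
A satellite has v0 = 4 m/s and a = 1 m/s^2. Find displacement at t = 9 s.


Given: v0 = 4 m/s, a = 1 m/s^2, t = 9 s
Using s = v0*t + (1/2)*a*t^2
s = 4*9 + (1/2)*1*9^2
s = 36 + (1/2)*81
s = 36 + 81/2
s = 153/2

153/2 m


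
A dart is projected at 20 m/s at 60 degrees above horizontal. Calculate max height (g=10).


Given: v0 = 20 m/s, theta = 60 deg, g = 10 m/s^2
sin^2(60) = 3/4
Using H = v0^2 * sin^2(theta) / (2*g)
H = 20^2 * 3/4 / (2*10)
H = 400 * 3/4 / 20
H = 300 / 20
H = 15 m

15 m


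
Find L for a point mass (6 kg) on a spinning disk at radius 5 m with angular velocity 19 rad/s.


Given: m = 6 kg, r = 5 m, omega = 19 rad/s
For a point mass: I = m*r^2
I = 6*5^2 = 6*25 = 150
L = I*omega = 150*19
L = 2850 kg*m^2/s

2850 kg*m^2/s


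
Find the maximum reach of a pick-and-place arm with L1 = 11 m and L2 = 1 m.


Given: L1 = 11 m, L2 = 1 m
For a 2-link planar arm, max reach = L1 + L2 (fully extended)
Max reach = 11 + 1
Max reach = 12 m

12 m


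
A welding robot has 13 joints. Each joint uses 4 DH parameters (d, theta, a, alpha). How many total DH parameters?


Given: 13 joints, 4 DH parameters per joint (d, theta, a, alpha)
Total DH parameters = number_of_joints * 4
Total = 13 * 4
Total = 52

52


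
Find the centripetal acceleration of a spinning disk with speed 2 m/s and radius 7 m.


Given: v = 2 m/s, r = 7 m
Using a_c = v^2 / r
a_c = 2^2 / 7
a_c = 4 / 7
a_c = 4/7 m/s^2

4/7 m/s^2


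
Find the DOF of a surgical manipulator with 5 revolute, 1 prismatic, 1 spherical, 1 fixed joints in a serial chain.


Given: serial robot with 5 revolute, 1 prismatic, 1 spherical, 1 fixed joints
DOF contribution per joint type: revolute=1, prismatic=1, spherical=3, fixed=0
DOF = 5*1 + 1*1 + 1*3 + 1*0
DOF = 9

9


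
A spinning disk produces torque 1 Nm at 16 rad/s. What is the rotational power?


Given: tau = 1 Nm, omega = 16 rad/s
Using P = tau * omega
P = 1 * 16
P = 16 W

16 W


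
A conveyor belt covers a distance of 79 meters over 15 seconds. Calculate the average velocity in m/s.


Given: distance d = 79 m, time t = 15 s
Using v = d / t
v = 79 / 15
v = 79/15 m/s

79/15 m/s


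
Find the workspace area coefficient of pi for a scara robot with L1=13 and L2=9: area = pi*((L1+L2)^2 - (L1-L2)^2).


Given: L1 = 13, L2 = 9
(L1+L2)^2 = (22)^2 = 484
(L1-L2)^2 = (4)^2 = 16
Difference = 484 - 16 = 468
This equals 4*L1*L2 = 4*13*9 = 468
Workspace area = 468*pi

468


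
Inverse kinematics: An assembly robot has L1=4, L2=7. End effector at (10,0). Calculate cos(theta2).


Given: L1 = 4, L2 = 7, target (x, y) = (10, 0)
Using cos(theta2) = (x^2 + y^2 - L1^2 - L2^2) / (2*L1*L2)
x^2 + y^2 = 10^2 + 0 = 100
L1^2 + L2^2 = 16 + 49 = 65
Numerator = 100 - 65 = 35
Denominator = 2*4*7 = 56
cos(theta2) = 35/56 = 5/8

5/8


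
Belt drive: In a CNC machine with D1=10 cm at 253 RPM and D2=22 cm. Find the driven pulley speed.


Given: D1 = 10 cm, w1 = 253 RPM, D2 = 22 cm
Using D1*w1 = D2*w2
w2 = D1*w1 / D2
w2 = 10*253 / 22
w2 = 2530 / 22
w2 = 115 RPM

115 RPM


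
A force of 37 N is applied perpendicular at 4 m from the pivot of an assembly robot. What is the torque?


Given: F = 37 N, r = 4 m, angle = 90 deg (perpendicular)
Using tau = F * r * sin(90)
sin(90) = 1
tau = 37 * 4 * 1
tau = 148 Nm

148 Nm


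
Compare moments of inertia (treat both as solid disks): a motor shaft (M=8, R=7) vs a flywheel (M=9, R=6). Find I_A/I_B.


Given: M1=8 kg, R1=7 m, M2=9 kg, R2=6 m
For a disk: I = (1/2)*M*R^2, so I_A/I_B = (M1*R1^2)/(M2*R2^2)
M1*R1^2 = 8*49 = 392
M2*R2^2 = 9*36 = 324
I_A/I_B = 392/324 = 98/81

98/81


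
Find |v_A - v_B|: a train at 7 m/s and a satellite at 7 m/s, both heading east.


Given: v_A = 7 m/s east, v_B = 7 m/s east
Both move in the same direction; relative speed = |v_A - v_B|
|7 - 7| = |0|
= 0 m/s

0 m/s


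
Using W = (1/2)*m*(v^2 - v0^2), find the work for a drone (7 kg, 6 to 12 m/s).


Given: m = 7 kg, v0 = 6 m/s, v = 12 m/s
Using W = (1/2)*m*(v^2 - v0^2)
v^2 = 12^2 = 144
v0^2 = 6^2 = 36
v^2 - v0^2 = 144 - 36 = 108
W = (1/2)*7*108 = 378 J

378 J


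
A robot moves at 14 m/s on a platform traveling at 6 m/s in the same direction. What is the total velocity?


Given: object velocity = 14 m/s, platform velocity = 6 m/s (same direction)
Using classical velocity addition: v_total = v_object + v_platform
v_total = 14 + 6
v_total = 20 m/s

20 m/s


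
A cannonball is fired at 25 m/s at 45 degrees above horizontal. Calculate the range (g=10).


Given: v0 = 25 m/s, theta = 45 deg, g = 10 m/s^2
sin(2*45) = sin(90) = 1
Using R = v0^2 * sin(2*theta) / g
R = 25^2 * 1 / 10
R = 625 / 10
R = 125/2 m

125/2 m


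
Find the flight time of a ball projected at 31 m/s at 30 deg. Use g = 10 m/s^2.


Given: v0 = 31 m/s, theta = 30 deg, g = 10 m/s^2
sin(30) = 1/2
Using T = 2*v0*sin(theta) / g
T = 2*31*1/2 / 10
T = 31 / 10
T = 31/10 s

31/10 s


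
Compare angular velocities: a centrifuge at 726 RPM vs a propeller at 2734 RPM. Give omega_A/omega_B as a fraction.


Given: RPM_A = 726, RPM_B = 2734
omega = 2*pi*RPM/60, so omega_A/omega_B = RPM_A / RPM_B
omega_A/omega_B = 726 / 2734
omega_A/omega_B = 363/1367

363/1367


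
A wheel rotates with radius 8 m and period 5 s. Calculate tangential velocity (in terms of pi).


Given: radius r = 8 m, period T = 5 s
Using v = 2*pi*r / T
v = 2*pi*8 / 5
v = 16*pi / 5
v = 16/5*pi m/s

16/5*pi m/s


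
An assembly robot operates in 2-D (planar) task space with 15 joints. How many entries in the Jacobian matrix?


Given: task space dimension = 2, joints = 15
Jacobian is a 2 x 15 matrix
Total entries = rows * columns
Total = 2 * 15
Total = 30

30


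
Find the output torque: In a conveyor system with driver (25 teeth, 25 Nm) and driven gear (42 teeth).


Given: N1 = 25, N2 = 42, T1 = 25 Nm
Using T2/T1 = N2/N1
T2 = T1 * N2 / N1
T2 = 25 * 42 / 25
T2 = 1050 / 25
T2 = 42 Nm

42 Nm


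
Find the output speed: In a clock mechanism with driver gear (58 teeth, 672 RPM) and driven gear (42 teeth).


Given: N1 = 58 teeth, w1 = 672 RPM, N2 = 42 teeth
Using N1*w1 = N2*w2
w2 = N1*w1 / N2
w2 = 58*672 / 42
w2 = 38976 / 42
w2 = 928 RPM

928 RPM


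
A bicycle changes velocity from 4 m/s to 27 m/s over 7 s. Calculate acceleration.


Given: initial velocity v0 = 4 m/s, final velocity v = 27 m/s, time t = 7 s
Using a = (v - v0) / t
a = (27 - 4) / 7
a = 23 / 7
a = 23/7 m/s^2

23/7 m/s^2


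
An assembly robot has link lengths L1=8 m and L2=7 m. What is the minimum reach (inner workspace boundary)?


Given: L1 = 8 m, L2 = 7 m
For a 2-link planar arm, min reach = |L1 - L2| (second link folded back)
Min reach = |8 - 7|
Min reach = 1 m

1 m


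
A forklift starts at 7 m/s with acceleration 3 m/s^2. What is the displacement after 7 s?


Given: v0 = 7 m/s, a = 3 m/s^2, t = 7 s
Using s = v0*t + (1/2)*a*t^2
s = 7*7 + (1/2)*3*7^2
s = 49 + (1/2)*147
s = 49 + 147/2
s = 245/2

245/2 m


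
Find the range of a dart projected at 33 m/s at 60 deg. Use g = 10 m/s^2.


Given: v0 = 33 m/s, theta = 60 deg, g = 10 m/s^2
sin(2*60) = sin(120) = sqrt(3)/2
Using R = v0^2 * sin(2*theta) / g
R = 33^2 * (sqrt(3)/2) / 10
R = 1089 * sqrt(3) / 20
R = 1089/20*sqrt(3) m

1089/20*sqrt(3) m


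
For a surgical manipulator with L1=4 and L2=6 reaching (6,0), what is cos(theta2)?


Given: L1 = 4, L2 = 6, target (x, y) = (6, 0)
Using cos(theta2) = (x^2 + y^2 - L1^2 - L2^2) / (2*L1*L2)
x^2 + y^2 = 6^2 + 0 = 36
L1^2 + L2^2 = 16 + 36 = 52
Numerator = 36 - 52 = -16
Denominator = 2*4*6 = 48
cos(theta2) = -16/48 = -1/3

-1/3


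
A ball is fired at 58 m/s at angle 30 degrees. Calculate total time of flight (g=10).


Given: v0 = 58 m/s, theta = 30 deg, g = 10 m/s^2
sin(30) = 1/2
Using T = 2*v0*sin(theta) / g
T = 2*58*1/2 / 10
T = 58 / 10
T = 29/5 s

29/5 s


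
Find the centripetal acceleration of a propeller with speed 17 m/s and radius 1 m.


Given: v = 17 m/s, r = 1 m
Using a_c = v^2 / r
a_c = 17^2 / 1
a_c = 289 / 1
a_c = 289 m/s^2

289 m/s^2


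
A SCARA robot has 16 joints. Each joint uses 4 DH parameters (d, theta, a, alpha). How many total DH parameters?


Given: 16 joints, 4 DH parameters per joint (d, theta, a, alpha)
Total DH parameters = number_of_joints * 4
Total = 16 * 4
Total = 64

64


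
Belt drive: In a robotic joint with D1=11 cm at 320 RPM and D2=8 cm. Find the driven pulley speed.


Given: D1 = 11 cm, w1 = 320 RPM, D2 = 8 cm
Using D1*w1 = D2*w2
w2 = D1*w1 / D2
w2 = 11*320 / 8
w2 = 3520 / 8
w2 = 440 RPM

440 RPM


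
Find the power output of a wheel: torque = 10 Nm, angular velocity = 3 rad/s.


Given: tau = 10 Nm, omega = 3 rad/s
Using P = tau * omega
P = 10 * 3
P = 30 W

30 W


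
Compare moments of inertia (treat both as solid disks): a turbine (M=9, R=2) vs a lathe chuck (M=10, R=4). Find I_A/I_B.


Given: M1=9 kg, R1=2 m, M2=10 kg, R2=4 m
For a disk: I = (1/2)*M*R^2, so I_A/I_B = (M1*R1^2)/(M2*R2^2)
M1*R1^2 = 9*4 = 36
M2*R2^2 = 10*16 = 160
I_A/I_B = 36/160 = 9/40

9/40


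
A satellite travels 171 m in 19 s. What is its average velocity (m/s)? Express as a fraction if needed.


Given: distance d = 171 m, time t = 19 s
Using v = d / t
v = 171 / 19
v = 9 m/s

9 m/s


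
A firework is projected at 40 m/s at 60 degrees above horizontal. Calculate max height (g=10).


Given: v0 = 40 m/s, theta = 60 deg, g = 10 m/s^2
sin^2(60) = 3/4
Using H = v0^2 * sin^2(theta) / (2*g)
H = 40^2 * 3/4 / (2*10)
H = 1600 * 3/4 / 20
H = 1200 / 20
H = 60 m

60 m


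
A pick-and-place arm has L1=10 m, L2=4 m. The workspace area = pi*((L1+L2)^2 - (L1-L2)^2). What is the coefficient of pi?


Given: L1 = 10, L2 = 4
(L1+L2)^2 = (14)^2 = 196
(L1-L2)^2 = (6)^2 = 36
Difference = 196 - 36 = 160
This equals 4*L1*L2 = 4*10*4 = 160
Workspace area = 160*pi

160


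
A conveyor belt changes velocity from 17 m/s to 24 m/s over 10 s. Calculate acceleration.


Given: initial velocity v0 = 17 m/s, final velocity v = 24 m/s, time t = 10 s
Using a = (v - v0) / t
a = (24 - 17) / 10
a = 7 / 10
a = 7/10 m/s^2

7/10 m/s^2


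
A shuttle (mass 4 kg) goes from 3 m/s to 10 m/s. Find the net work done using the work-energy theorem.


Given: m = 4 kg, v0 = 3 m/s, v = 10 m/s
Using W = (1/2)*m*(v^2 - v0^2)
v^2 = 10^2 = 100
v0^2 = 3^2 = 9
v^2 - v0^2 = 100 - 9 = 91
W = (1/2)*4*91 = 182 J

182 J


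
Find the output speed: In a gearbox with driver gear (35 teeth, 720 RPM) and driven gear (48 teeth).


Given: N1 = 35 teeth, w1 = 720 RPM, N2 = 48 teeth
Using N1*w1 = N2*w2
w2 = N1*w1 / N2
w2 = 35*720 / 48
w2 = 25200 / 48
w2 = 525 RPM

525 RPM


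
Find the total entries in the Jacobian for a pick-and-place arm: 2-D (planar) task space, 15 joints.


Given: task space dimension = 2, joints = 15
Jacobian is a 2 x 15 matrix
Total entries = rows * columns
Total = 2 * 15
Total = 30

30


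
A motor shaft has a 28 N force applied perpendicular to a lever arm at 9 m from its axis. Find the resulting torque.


Given: F = 28 N, r = 9 m, angle = 90 deg (perpendicular)
Using tau = F * r * sin(90)
sin(90) = 1
tau = 28 * 9 * 1
tau = 252 Nm

252 Nm


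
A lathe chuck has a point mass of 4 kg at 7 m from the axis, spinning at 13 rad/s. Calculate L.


Given: m = 4 kg, r = 7 m, omega = 13 rad/s
For a point mass: I = m*r^2
I = 4*7^2 = 4*49 = 196
L = I*omega = 196*13
L = 2548 kg*m^2/s

2548 kg*m^2/s


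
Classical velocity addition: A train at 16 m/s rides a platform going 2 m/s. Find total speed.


Given: object velocity = 16 m/s, platform velocity = 2 m/s (same direction)
Using classical velocity addition: v_total = v_object + v_platform
v_total = 16 + 2
v_total = 18 m/s

18 m/s


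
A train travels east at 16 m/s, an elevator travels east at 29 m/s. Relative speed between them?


Given: v_A = 16 m/s east, v_B = 29 m/s east
Both move in the same direction; relative speed = |v_A - v_B|
|16 - 29| = |-13|
= 13 m/s

13 m/s


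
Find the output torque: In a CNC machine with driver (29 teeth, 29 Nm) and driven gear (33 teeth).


Given: N1 = 29, N2 = 33, T1 = 29 Nm
Using T2/T1 = N2/N1
T2 = T1 * N2 / N1
T2 = 29 * 33 / 29
T2 = 957 / 29
T2 = 33 Nm

33 Nm


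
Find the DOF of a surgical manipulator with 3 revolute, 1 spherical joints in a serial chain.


Given: serial robot with 3 revolute, 1 spherical joints
DOF contribution per joint type: revolute=1, prismatic=1, spherical=3, fixed=0
DOF = 3*1 + 1*3
DOF = 6

6


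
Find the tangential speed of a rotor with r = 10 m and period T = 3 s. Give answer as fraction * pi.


Given: radius r = 10 m, period T = 3 s
Using v = 2*pi*r / T
v = 2*pi*10 / 3
v = 20*pi / 3
v = 20/3*pi m/s

20/3*pi m/s


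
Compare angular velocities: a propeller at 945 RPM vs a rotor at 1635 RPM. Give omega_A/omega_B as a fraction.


Given: RPM_A = 945, RPM_B = 1635
omega = 2*pi*RPM/60, so omega_A/omega_B = RPM_A / RPM_B
omega_A/omega_B = 945 / 1635
omega_A/omega_B = 63/109

63/109


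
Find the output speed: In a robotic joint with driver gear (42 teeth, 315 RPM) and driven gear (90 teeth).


Given: N1 = 42 teeth, w1 = 315 RPM, N2 = 90 teeth
Using N1*w1 = N2*w2
w2 = N1*w1 / N2
w2 = 42*315 / 90
w2 = 13230 / 90
w2 = 147 RPM

147 RPM


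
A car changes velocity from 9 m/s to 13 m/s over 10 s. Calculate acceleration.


Given: initial velocity v0 = 9 m/s, final velocity v = 13 m/s, time t = 10 s
Using a = (v - v0) / t
a = (13 - 9) / 10
a = 4 / 10
a = 2/5 m/s^2

2/5 m/s^2


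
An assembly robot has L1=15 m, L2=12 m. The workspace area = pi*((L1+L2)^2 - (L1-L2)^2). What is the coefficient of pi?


Given: L1 = 15, L2 = 12
(L1+L2)^2 = (27)^2 = 729
(L1-L2)^2 = (3)^2 = 9
Difference = 729 - 9 = 720
This equals 4*L1*L2 = 4*15*12 = 720
Workspace area = 720*pi

720


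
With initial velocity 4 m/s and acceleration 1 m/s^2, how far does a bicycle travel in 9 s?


Given: v0 = 4 m/s, a = 1 m/s^2, t = 9 s
Using s = v0*t + (1/2)*a*t^2
s = 4*9 + (1/2)*1*9^2
s = 36 + (1/2)*81
s = 36 + 81/2
s = 153/2

153/2 m


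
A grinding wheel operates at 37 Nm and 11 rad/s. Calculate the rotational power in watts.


Given: tau = 37 Nm, omega = 11 rad/s
Using P = tau * omega
P = 37 * 11
P = 407 W

407 W


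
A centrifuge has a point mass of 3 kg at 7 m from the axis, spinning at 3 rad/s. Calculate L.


Given: m = 3 kg, r = 7 m, omega = 3 rad/s
For a point mass: I = m*r^2
I = 3*7^2 = 3*49 = 147
L = I*omega = 147*3
L = 441 kg*m^2/s

441 kg*m^2/s


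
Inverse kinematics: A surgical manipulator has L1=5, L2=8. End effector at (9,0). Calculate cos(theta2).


Given: L1 = 5, L2 = 8, target (x, y) = (9, 0)
Using cos(theta2) = (x^2 + y^2 - L1^2 - L2^2) / (2*L1*L2)
x^2 + y^2 = 9^2 + 0 = 81
L1^2 + L2^2 = 25 + 64 = 89
Numerator = 81 - 89 = -8
Denominator = 2*5*8 = 80
cos(theta2) = -8/80 = -1/10

-1/10


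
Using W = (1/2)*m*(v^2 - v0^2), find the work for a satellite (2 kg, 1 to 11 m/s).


Given: m = 2 kg, v0 = 1 m/s, v = 11 m/s
Using W = (1/2)*m*(v^2 - v0^2)
v^2 = 11^2 = 121
v0^2 = 1^2 = 1
v^2 - v0^2 = 121 - 1 = 120
W = (1/2)*2*120 = 120 J

120 J


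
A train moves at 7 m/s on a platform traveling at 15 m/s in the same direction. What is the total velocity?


Given: object velocity = 7 m/s, platform velocity = 15 m/s (same direction)
Using classical velocity addition: v_total = v_object + v_platform
v_total = 7 + 15
v_total = 22 m/s

22 m/s


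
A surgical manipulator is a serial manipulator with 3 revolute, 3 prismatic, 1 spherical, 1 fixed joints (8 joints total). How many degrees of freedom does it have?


Given: serial robot with 3 revolute, 3 prismatic, 1 spherical, 1 fixed joints
DOF contribution per joint type: revolute=1, prismatic=1, spherical=3, fixed=0
DOF = 3*1 + 3*1 + 1*3 + 1*0
DOF = 9

9


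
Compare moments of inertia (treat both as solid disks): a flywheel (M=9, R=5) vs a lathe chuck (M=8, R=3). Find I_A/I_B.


Given: M1=9 kg, R1=5 m, M2=8 kg, R2=3 m
For a disk: I = (1/2)*M*R^2, so I_A/I_B = (M1*R1^2)/(M2*R2^2)
M1*R1^2 = 9*25 = 225
M2*R2^2 = 8*9 = 72
I_A/I_B = 225/72 = 25/8

25/8


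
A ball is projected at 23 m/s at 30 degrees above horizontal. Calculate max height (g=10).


Given: v0 = 23 m/s, theta = 30 deg, g = 10 m/s^2
sin^2(30) = 1/4
Using H = v0^2 * sin^2(theta) / (2*g)
H = 23^2 * 1/4 / (2*10)
H = 529 * 1/4 / 20
H = 529/4 / 20
H = 529/80 m

529/80 m


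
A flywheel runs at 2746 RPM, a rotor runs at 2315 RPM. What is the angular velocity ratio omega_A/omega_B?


Given: RPM_A = 2746, RPM_B = 2315
omega = 2*pi*RPM/60, so omega_A/omega_B = RPM_A / RPM_B
omega_A/omega_B = 2746 / 2315
omega_A/omega_B = 2746/2315

2746/2315


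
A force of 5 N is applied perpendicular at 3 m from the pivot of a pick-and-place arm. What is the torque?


Given: F = 5 N, r = 3 m, angle = 90 deg (perpendicular)
Using tau = F * r * sin(90)
sin(90) = 1
tau = 5 * 3 * 1
tau = 15 Nm

15 Nm


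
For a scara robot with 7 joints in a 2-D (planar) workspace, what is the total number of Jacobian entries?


Given: task space dimension = 2, joints = 7
Jacobian is a 2 x 7 matrix
Total entries = rows * columns
Total = 2 * 7
Total = 14

14


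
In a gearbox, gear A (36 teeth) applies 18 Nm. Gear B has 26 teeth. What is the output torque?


Given: N1 = 36, N2 = 26, T1 = 18 Nm
Using T2/T1 = N2/N1
T2 = T1 * N2 / N1
T2 = 18 * 26 / 36
T2 = 468 / 36
T2 = 13 Nm

13 Nm


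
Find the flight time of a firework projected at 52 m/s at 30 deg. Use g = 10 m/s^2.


Given: v0 = 52 m/s, theta = 30 deg, g = 10 m/s^2
sin(30) = 1/2
Using T = 2*v0*sin(theta) / g
T = 2*52*1/2 / 10
T = 52 / 10
T = 26/5 s

26/5 s


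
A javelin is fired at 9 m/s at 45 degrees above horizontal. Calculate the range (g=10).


Given: v0 = 9 m/s, theta = 45 deg, g = 10 m/s^2
sin(2*45) = sin(90) = 1
Using R = v0^2 * sin(2*theta) / g
R = 9^2 * 1 / 10
R = 81 / 10
R = 81/10 m

81/10 m


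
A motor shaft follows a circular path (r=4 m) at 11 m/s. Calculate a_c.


Given: v = 11 m/s, r = 4 m
Using a_c = v^2 / r
a_c = 11^2 / 4
a_c = 121 / 4
a_c = 121/4 m/s^2

121/4 m/s^2


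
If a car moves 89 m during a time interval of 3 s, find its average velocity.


Given: distance d = 89 m, time t = 3 s
Using v = d / t
v = 89 / 3
v = 89/3 m/s

89/3 m/s


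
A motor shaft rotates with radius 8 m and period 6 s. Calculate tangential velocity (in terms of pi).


Given: radius r = 8 m, period T = 6 s
Using v = 2*pi*r / T
v = 2*pi*8 / 6
v = 16*pi / 6
v = 8/3*pi m/s

8/3*pi m/s


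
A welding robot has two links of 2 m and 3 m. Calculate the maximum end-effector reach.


Given: L1 = 2 m, L2 = 3 m
For a 2-link planar arm, max reach = L1 + L2 (fully extended)
Max reach = 2 + 3
Max reach = 5 m

5 m


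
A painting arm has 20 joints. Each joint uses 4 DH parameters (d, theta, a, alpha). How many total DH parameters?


Given: 20 joints, 4 DH parameters per joint (d, theta, a, alpha)
Total DH parameters = number_of_joints * 4
Total = 20 * 4
Total = 80

80


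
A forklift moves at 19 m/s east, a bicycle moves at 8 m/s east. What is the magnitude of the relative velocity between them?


Given: v_A = 19 m/s east, v_B = 8 m/s east
Both move in the same direction; relative speed = |v_A - v_B|
|19 - 8| = |11|
= 11 m/s

11 m/s


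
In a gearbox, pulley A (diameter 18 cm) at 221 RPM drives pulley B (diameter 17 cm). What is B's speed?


Given: D1 = 18 cm, w1 = 221 RPM, D2 = 17 cm
Using D1*w1 = D2*w2
w2 = D1*w1 / D2
w2 = 18*221 / 17
w2 = 3978 / 17
w2 = 234 RPM

234 RPM


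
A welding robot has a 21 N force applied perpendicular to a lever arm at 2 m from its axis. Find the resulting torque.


Given: F = 21 N, r = 2 m, angle = 90 deg (perpendicular)
Using tau = F * r * sin(90)
sin(90) = 1
tau = 21 * 2 * 1
tau = 42 Nm

42 Nm


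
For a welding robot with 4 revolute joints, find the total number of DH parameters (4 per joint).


Given: 4 joints, 4 DH parameters per joint (d, theta, a, alpha)
Total DH parameters = number_of_joints * 4
Total = 4 * 4
Total = 16

16


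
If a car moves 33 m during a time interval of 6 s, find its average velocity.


Given: distance d = 33 m, time t = 6 s
Using v = d / t
v = 33 / 6
v = 11/2 m/s

11/2 m/s


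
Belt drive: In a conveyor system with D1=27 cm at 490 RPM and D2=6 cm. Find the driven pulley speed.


Given: D1 = 27 cm, w1 = 490 RPM, D2 = 6 cm
Using D1*w1 = D2*w2
w2 = D1*w1 / D2
w2 = 27*490 / 6
w2 = 13230 / 6
w2 = 2205 RPM

2205 RPM


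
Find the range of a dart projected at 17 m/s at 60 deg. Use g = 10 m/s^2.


Given: v0 = 17 m/s, theta = 60 deg, g = 10 m/s^2
sin(2*60) = sin(120) = sqrt(3)/2
Using R = v0^2 * sin(2*theta) / g
R = 17^2 * (sqrt(3)/2) / 10
R = 289 * sqrt(3) / 20
R = 289/20*sqrt(3) m

289/20*sqrt(3) m


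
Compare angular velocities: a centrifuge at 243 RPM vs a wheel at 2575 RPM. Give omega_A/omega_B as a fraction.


Given: RPM_A = 243, RPM_B = 2575
omega = 2*pi*RPM/60, so omega_A/omega_B = RPM_A / RPM_B
omega_A/omega_B = 243 / 2575
omega_A/omega_B = 243/2575

243/2575


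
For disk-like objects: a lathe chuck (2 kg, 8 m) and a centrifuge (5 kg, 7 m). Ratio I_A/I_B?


Given: M1=2 kg, R1=8 m, M2=5 kg, R2=7 m
For a disk: I = (1/2)*M*R^2, so I_A/I_B = (M1*R1^2)/(M2*R2^2)
M1*R1^2 = 2*64 = 128
M2*R2^2 = 5*49 = 245
I_A/I_B = 128/245 = 128/245

128/245


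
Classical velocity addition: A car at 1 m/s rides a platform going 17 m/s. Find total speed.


Given: object velocity = 1 m/s, platform velocity = 17 m/s (same direction)
Using classical velocity addition: v_total = v_object + v_platform
v_total = 1 + 17
v_total = 18 m/s

18 m/s


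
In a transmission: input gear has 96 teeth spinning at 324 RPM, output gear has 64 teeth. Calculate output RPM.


Given: N1 = 96 teeth, w1 = 324 RPM, N2 = 64 teeth
Using N1*w1 = N2*w2
w2 = N1*w1 / N2
w2 = 96*324 / 64
w2 = 31104 / 64
w2 = 486 RPM

486 RPM


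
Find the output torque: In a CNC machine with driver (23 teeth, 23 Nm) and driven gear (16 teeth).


Given: N1 = 23, N2 = 16, T1 = 23 Nm
Using T2/T1 = N2/N1
T2 = T1 * N2 / N1
T2 = 23 * 16 / 23
T2 = 368 / 23
T2 = 16 Nm

16 Nm


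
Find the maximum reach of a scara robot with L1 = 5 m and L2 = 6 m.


Given: L1 = 5 m, L2 = 6 m
For a 2-link planar arm, max reach = L1 + L2 (fully extended)
Max reach = 5 + 6
Max reach = 11 m

11 m


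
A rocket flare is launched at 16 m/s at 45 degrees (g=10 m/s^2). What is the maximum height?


Given: v0 = 16 m/s, theta = 45 deg, g = 10 m/s^2
sin^2(45) = 1/2
Using H = v0^2 * sin^2(theta) / (2*g)
H = 16^2 * 1/2 / (2*10)
H = 256 * 1/2 / 20
H = 128 / 20
H = 32/5 m

32/5 m


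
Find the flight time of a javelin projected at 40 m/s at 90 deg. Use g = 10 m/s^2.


Given: v0 = 40 m/s, theta = 90 deg, g = 10 m/s^2
sin(90) = 1
Using T = 2*v0*sin(theta) / g
T = 2*40*1 / 10
T = 80 / 10
T = 8 s

8 s


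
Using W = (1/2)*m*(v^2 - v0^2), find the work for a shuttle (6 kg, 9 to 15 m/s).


Given: m = 6 kg, v0 = 9 m/s, v = 15 m/s
Using W = (1/2)*m*(v^2 - v0^2)
v^2 = 15^2 = 225
v0^2 = 9^2 = 81
v^2 - v0^2 = 225 - 81 = 144
W = (1/2)*6*144 = 432 J

432 J


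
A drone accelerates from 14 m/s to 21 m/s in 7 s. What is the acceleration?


Given: initial velocity v0 = 14 m/s, final velocity v = 21 m/s, time t = 7 s
Using a = (v - v0) / t
a = (21 - 14) / 7
a = 7 / 7
a = 1 m/s^2

1 m/s^2


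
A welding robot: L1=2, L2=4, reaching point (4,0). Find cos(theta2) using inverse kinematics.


Given: L1 = 2, L2 = 4, target (x, y) = (4, 0)
Using cos(theta2) = (x^2 + y^2 - L1^2 - L2^2) / (2*L1*L2)
x^2 + y^2 = 4^2 + 0 = 16
L1^2 + L2^2 = 4 + 16 = 20
Numerator = 16 - 20 = -4
Denominator = 2*2*4 = 16
cos(theta2) = -4/16 = -1/4

-1/4


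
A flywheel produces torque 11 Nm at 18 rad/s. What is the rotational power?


Given: tau = 11 Nm, omega = 18 rad/s
Using P = tau * omega
P = 11 * 18
P = 198 W

198 W


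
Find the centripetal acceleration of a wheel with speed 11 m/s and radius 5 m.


Given: v = 11 m/s, r = 5 m
Using a_c = v^2 / r
a_c = 11^2 / 5
a_c = 121 / 5
a_c = 121/5 m/s^2

121/5 m/s^2


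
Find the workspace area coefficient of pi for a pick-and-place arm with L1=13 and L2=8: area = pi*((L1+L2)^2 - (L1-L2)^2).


Given: L1 = 13, L2 = 8
(L1+L2)^2 = (21)^2 = 441
(L1-L2)^2 = (5)^2 = 25
Difference = 441 - 25 = 416
This equals 4*L1*L2 = 4*13*8 = 416
Workspace area = 416*pi

416


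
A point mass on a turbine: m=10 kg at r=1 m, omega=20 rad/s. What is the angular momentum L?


Given: m = 10 kg, r = 1 m, omega = 20 rad/s
For a point mass: I = m*r^2
I = 10*1^2 = 10*1 = 10
L = I*omega = 10*20
L = 200 kg*m^2/s

200 kg*m^2/s


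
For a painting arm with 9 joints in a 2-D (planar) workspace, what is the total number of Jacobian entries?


Given: task space dimension = 2, joints = 9
Jacobian is a 2 x 9 matrix
Total entries = rows * columns
Total = 2 * 9
Total = 18

18


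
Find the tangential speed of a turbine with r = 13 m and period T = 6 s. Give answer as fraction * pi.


Given: radius r = 13 m, period T = 6 s
Using v = 2*pi*r / T
v = 2*pi*13 / 6
v = 26*pi / 6
v = 13/3*pi m/s

13/3*pi m/s


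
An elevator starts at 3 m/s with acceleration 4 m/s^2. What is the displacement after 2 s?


Given: v0 = 3 m/s, a = 4 m/s^2, t = 2 s
Using s = v0*t + (1/2)*a*t^2
s = 3*2 + (1/2)*4*2^2
s = 6 + (1/2)*16
s = 6 + 8
s = 14

14 m


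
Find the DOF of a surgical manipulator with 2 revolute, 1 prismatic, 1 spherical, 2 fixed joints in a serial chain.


Given: serial robot with 2 revolute, 1 prismatic, 1 spherical, 2 fixed joints
DOF contribution per joint type: revolute=1, prismatic=1, spherical=3, fixed=0
DOF = 2*1 + 1*1 + 1*3 + 2*0
DOF = 6

6
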